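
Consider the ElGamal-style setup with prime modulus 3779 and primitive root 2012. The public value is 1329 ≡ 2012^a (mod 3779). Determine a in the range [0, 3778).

3456

Baby-step giant-step with m = ceil(sqrt(3778)) = 62.
Baby table (2012^j mod 3779 for j=0..61):
  0:1  1:2012  2:835  3:2144  4:1889  5:2773  6:1472  7:2707
  8:945  9:503  10:3043  11:536  12:1417  13:1638  14:368  15:3511
  16:1181  17:2960  18:3595  19:134  20:1299  21:2299  22:92  23:3712
  24:1240  25:740  26:3733  27:1923  28:3159  29:3409  30:23  31:928
  32:310  33:185  34:1878  35:3315  36:3624  37:1797  38:2840  39:232
  40:1967  41:991  42:2359  43:3663  44:906  45:1394  46:710  47:58
  48:3326  49:3082  50:3424  51:3750  52:2116  53:2238  54:2067  55:1904
  56:2721  57:2660  58:856  59:2827  60:529  61:2449
Giant step factor: 2012^(-62) ≡ 2640 (mod 3779).
Scan 1329·2640^i mod 3779 for i = 0, 1, …:
  i=0: 1329   i=1: 1648   i=2: 1091   i=3: 642
  i=4: 1888   i=5: 3598   i=6: 2093   i=7: 622
  i=8: 1994   i=9: 13     …   i=54: 2219
  i=55: 710
Match at i=55, j=46: a = 55·62 + 46 = 3456.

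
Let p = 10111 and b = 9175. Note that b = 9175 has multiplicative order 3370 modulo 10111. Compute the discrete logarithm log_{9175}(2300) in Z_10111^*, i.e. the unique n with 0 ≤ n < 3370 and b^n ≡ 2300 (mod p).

Baby-step giant-step with m = ceil(sqrt(3370)) = 59.
Baby table (9175^j mod 10111 for j=0..58):
  0:1  1:9175  2:6550  3:6577  4:1527  5:6490  6:2071  7:2856
  8:6199  9:1450  10:7785  11:3271  12:1977  13:9952  14:7270  15:10094
  16:5801  17:9982  18:9523  19:4374  20:891  21:5237  22:2003  23:5838
  24:5683  25:9209  26:5059  27:6835  28:2703  29:7853  30:289  31:2493
  32:2193  33:9996  34:6530  35:5075  36:1970  37:6393  38:1864  39:4499
  40:5223  41:4996  42:5137  43:4604  44:8053  45:5198  46:8174  47:3163
  48:1955  49:211  50:4724  51:6954  52:2540  53:8756  54:4405  55:2208
  56:6067  57:3670  58:2620
Giant step factor: 9175^(-59) ≡ 4170 (mod 10111).
Scan 2300·4170^i mod 10111 for i = 0, 1, …:
  i=0: 2300   i=1: 5772   i=2: 5060   i=3: 8654
  i=4: 1021   i=5: 839   i=6: 224   i=7: 3868
  i=8: 2515   i=9: 2443     …   i=48: 4449
  i=49: 8756
Match at i=49, j=53: n = 49·59 + 53 = 2944.

2944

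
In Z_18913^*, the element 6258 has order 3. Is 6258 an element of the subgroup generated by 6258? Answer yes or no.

yes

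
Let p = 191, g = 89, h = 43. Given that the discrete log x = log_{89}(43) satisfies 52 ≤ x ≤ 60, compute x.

Compute 89^52 mod 191 = 3, then multiply by 89 repeatedly:
  89^52=3  89^53=76  89^54=79  89^55=155  89^56=43
Found 43 at exponent 56.

56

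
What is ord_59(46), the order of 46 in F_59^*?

29

The order of 46 must divide p − 1 = 58 = 2 · 29.
Divisors: 1, 2, 29, 58.
Check each in increasing order: 46^1 ≡ 46;  46^2 ≡ 51;  46^29 ≡ 1.
Smallest exponent giving 1 is 29.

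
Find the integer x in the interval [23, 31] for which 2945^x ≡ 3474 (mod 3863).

24

Compute 2945^23 mod 3863 = 3329, then multiply by 2945 repeatedly:
  2945^23=3329  2945^24=3474
Found 3474 at exponent 24.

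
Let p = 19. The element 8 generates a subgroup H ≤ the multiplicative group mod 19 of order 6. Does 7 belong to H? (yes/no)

yes

⟨8⟩ has order 6; its elements mod 19 are {1, 7, 8, 11, 12, 18}.
7 is in this set.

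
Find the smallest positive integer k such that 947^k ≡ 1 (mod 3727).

3726

The order of 947 must divide p − 1 = 3726 = 2 · 3^4 · 23.
Divisors: 1, 2, 3, 6, 9, 18, 23, 27, 46, 54, 69, 81, 138, 162, 207, 414, 621, 1242, 1863, 3726.
Check each in increasing order: 947^1 ≡ 947;  947^2 ≡ 2329;  947^3 ≡ 2906;  947^6 ≡ 3181;  947^9 ≡ 1026;  947^18 ≡ 1662;  947^23 ≡ 2021;  947^27 ≡ 1973;  947^46 ≡ 3376;  947^54 ≡ 1741;  947^69 ≡ 2486;  947^81 ≡ 2426;  947^138 ≡ 830;  947^162 ≡ 543;  947^207 ≡ 2349;  947^414 ≡ 1841;  947^621 ≡ 1189;  947^1242 ≡ 1188;  947^1863 ≡ 3726;  947^3726 ≡ 1.
Smallest exponent giving 1 is 3726.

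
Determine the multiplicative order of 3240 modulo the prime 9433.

The order of 3240 must divide p − 1 = 9432 = 2^3 · 3^2 · 131.
Divisors: 1, 2, 3, 4, 6, 8, 9, 12, 18, 24, 36, 72, 131, 262, 393, 524, 786, 1048, 1179, 1572, 2358, 3144, 4716, 9432.
Check each in increasing order: 3240^1 ≡ 3240;  3240^2 ≡ 8104;  3240^3 ≡ 4921;  3240^4 ≡ 2270;  3240^6 ≡ 1730;  3240^8 ≡ 2482;  3240^9 ≡ 4764;  3240^12 ≡ 2639;  3240^18 ≡ 9331;  3240^24 ≡ 2767;  3240^36 ≡ 971;  3240^72 ≡ 8974;  3240^131 ≡ 7151;  3240^262 ≡ 508;  3240^393 ≡ 1003;  3240^524 ≡ 3373;  3240^786 ≡ 6111;  3240^1048 ≡ 931;  3240^1179 ≡ 7316;  3240^1572 ≡ 8507;  3240^2358 ≡ 1014;  3240^3144 ≡ 8506;  3240^4716 ≡ 9432;  3240^9432 ≡ 1.
Smallest exponent giving 1 is 9432.

9432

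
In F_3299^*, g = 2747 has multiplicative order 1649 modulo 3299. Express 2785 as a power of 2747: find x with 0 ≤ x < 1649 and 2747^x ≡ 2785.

Baby-step giant-step with m = ceil(sqrt(1649)) = 41.
Baby table (2747^j mod 3299 for j=0..40):
  0:1  1:2747  2:1196  3:2907  4:1949  5:2925  6:1910  7:1360
  8:1452  9:153  10:1318  11:1543  12:2705  13:1287  14:2160  15:1918
  16:243  17:1123  18:316  19:415  20:1850  21:1490  22:2270  23:580
  24:3142  25:890  26:271  27:2162  28:814  29:2635  30:339  31:915
  32:2966  33:2371  34:911  35:1875  36:886  37:2479  38:677  39:2382
  40:1437
Giant step factor: 2747^(-41) ≡ 1485 (mod 3299).
Scan 2785·1485^i mod 3299 for i = 0, 1, …:
  i=0: 2785   i=1: 2078   i=2: 1265   i=3: 1394
  i=4: 1617   i=5: 2872   i=6: 2612   i=7: 2495
  i=8: 298   i=9: 464     …   i=29: 2535
  i=30: 316
Match at i=30, j=18: x = 30·41 + 18 = 1248.

1248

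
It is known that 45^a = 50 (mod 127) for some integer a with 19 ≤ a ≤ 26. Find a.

24

Compute 45^19 mod 127 = 106, then multiply by 45 repeatedly:
  45^19=106  45^20=71  45^21=20  45^22=11  45^23=114
  45^24=50
Found 50 at exponent 24.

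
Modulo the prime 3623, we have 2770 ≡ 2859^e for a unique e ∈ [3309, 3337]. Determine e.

3321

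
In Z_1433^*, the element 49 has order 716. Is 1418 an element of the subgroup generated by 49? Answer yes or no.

yes

1418 ∈ ⟨49⟩ iff 1418^716 ≡ 1 (mod 1433), since |⟨49⟩| = 716.
1418^716 mod 1433 = 1.
Since 1 = 1, 1418 lies in the subgroup.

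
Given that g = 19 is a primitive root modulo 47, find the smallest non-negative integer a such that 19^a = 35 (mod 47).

13

Baby-step giant-step with m = ceil(sqrt(46)) = 7.
Baby table (19^j mod 47 for j=0..6):
  0:1  1:19  2:32  3:44  4:37  5:45  6:9
Giant step factor: 19^(-7) ≡ 11 (mod 47).
Scan 35·11^i mod 47 for i = 0, 1, …:
  i=0: 35   i=1: 9
Match at i=1, j=6: a = 1·7 + 6 = 13.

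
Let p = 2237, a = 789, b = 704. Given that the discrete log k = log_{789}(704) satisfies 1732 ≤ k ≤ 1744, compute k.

1742

Compute 789^1732 mod 2237 = 1275, then multiply by 789 repeatedly:
  789^1732=1275  789^1733=1562  789^1734=2068  789^1735=879  789^1736=61
  789^1737=1152  789^1738=706  789^1739=21  789^1740=910  789^1741=2150
  789^1742=704
Found 704 at exponent 1742.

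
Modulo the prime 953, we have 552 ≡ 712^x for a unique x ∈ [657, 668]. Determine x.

Compute 712^657 mod 953 = 579, then multiply by 712 repeatedly:
  712^657=579  712^658=552
Found 552 at exponent 658.

658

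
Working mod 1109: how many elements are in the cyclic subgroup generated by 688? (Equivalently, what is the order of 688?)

1108

The order of 688 must divide p − 1 = 1108 = 2^2 · 277.
Divisors: 1, 2, 4, 277, 554, 1108.
Check each in increasing order: 688^1 ≡ 688;  688^2 ≡ 910;  688^4 ≡ 786;  688^277 ≡ 354;  688^554 ≡ 1108;  688^1108 ≡ 1.
Smallest exponent giving 1 is 1108.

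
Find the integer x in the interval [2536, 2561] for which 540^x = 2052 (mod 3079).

Compute 540^2536 mod 3079 = 1866, then multiply by 540 repeatedly:
  540^2536=1866  540^2537=807  540^2538=1641  540^2539=2467  540^2540=2052
Found 2052 at exponent 2540.

2540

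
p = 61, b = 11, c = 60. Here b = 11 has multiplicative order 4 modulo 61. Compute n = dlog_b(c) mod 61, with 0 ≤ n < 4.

Successive powers of 11 modulo 61:
  11^0=1  11^1=11  11^2=60
So 11^2 ≡ 60 (mod 61), giving n = 2.

2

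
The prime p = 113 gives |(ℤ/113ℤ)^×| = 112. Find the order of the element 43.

112

The order of 43 must divide p − 1 = 112 = 2^4 · 7.
Divisors: 1, 2, 4, 7, 8, 14, 16, 28, 56, 112.
Check each in increasing order: 43^1 ≡ 43;  43^2 ≡ 41;  43^4 ≡ 99;  43^7 ≡ 65;  43^8 ≡ 83;  43^14 ≡ 44;  43^16 ≡ 109;  43^28 ≡ 15;  43^56 ≡ 112;  43^112 ≡ 1.
Smallest exponent giving 1 is 112.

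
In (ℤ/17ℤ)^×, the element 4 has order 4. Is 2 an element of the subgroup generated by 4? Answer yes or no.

no

⟨4⟩ has order 4; its elements mod 17 are {1, 4, 13, 16}.
2 is not in this set.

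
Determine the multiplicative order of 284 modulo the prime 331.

33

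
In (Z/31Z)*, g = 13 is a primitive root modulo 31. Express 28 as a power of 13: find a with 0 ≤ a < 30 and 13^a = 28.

26

Successive powers of 13 modulo 31:
  13^0=1  13^1=13  13^2=14  13^3=27  13^4=10  13^5=6
  13^6=16  13^7=22  13^8=7  13^9=29  13^10=5  13^11=3
  13^12=8  13^13=11  13^14=19  13^15=30  13^16=18  13^17=17
  13^18=4  13^19=21  13^20=25  13^21=15  13^22=9  13^23=24
  13^24=2  13^25=26  13^26=28
So 13^26 ≡ 28 (mod 31), giving a = 26.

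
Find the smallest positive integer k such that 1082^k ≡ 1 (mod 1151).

The order of 1082 must divide p − 1 = 1150 = 2 · 5^2 · 23.
Divisors: 1, 2, 5, 10, 23, 25, 46, 50, 115, 230, 575, 1150.
Check each in increasing order: 1082^1 ≡ 1082;  1082^2 ≡ 157;  1082^5 ≡ 397;  1082^10 ≡ 1073;  1082^23 ≡ 590;  1082^25 ≡ 550;  1082^46 ≡ 498;  1082^50 ≡ 938;  1082^115 ≡ 334;  1082^230 ≡ 1060;  1082^575 ≡ 1.
Smallest exponent giving 1 is 575.

575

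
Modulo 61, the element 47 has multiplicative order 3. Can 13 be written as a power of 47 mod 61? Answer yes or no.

13 ∈ ⟨47⟩ iff 13^3 ≡ 1 (mod 61), since |⟨47⟩| = 3.
13^3 mod 61 = 1.
Since 1 = 1, 13 lies in the subgroup.

yes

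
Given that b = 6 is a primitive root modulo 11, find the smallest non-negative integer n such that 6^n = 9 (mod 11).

4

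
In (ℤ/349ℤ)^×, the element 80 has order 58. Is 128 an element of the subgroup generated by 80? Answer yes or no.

no

128 ∈ ⟨80⟩ iff 128^58 ≡ 1 (mod 349), since |⟨80⟩| = 58.
128^58 mod 349 = 227.
Since 227 ≠ 1, 128 does not lie in the subgroup.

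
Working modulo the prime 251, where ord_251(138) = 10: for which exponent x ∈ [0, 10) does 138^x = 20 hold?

Successive powers of 138 modulo 251:
  138^0=1  138^1=138  138^2=219  138^3=102  138^4=20
So 138^4 ≡ 20 (mod 251), giving x = 4.

4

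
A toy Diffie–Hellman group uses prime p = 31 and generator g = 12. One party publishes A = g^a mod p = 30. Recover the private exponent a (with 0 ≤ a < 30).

Successive powers of 12 modulo 31:
  12^0=1  12^1=12  12^2=20  12^3=23  12^4=28  12^5=26
  12^6=2  12^7=24  12^8=9  12^9=15  12^10=25  12^11=21
  12^12=4  12^13=17  12^14=18  12^15=30
So 12^15 ≡ 30 (mod 31), giving a = 15.

15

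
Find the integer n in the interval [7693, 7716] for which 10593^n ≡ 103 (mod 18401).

Compute 10593^7693 mod 18401 = 6163, then multiply by 10593 repeatedly:
  10593^7693=6163  10593^7694=16312  10593^7695=7626  10593^7696=1828  10593^7697=6152
  10593^7698=10195  10593^7699=166  10593^7700=10343  10593^7701=3845  10593^7702=8672
  10593^7703=4704  10593^7704=17965  10593^7705=103
Found 103 at exponent 7705.

7705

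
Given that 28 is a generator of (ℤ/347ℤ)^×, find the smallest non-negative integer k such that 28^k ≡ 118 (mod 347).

73

Baby-step giant-step with m = ceil(sqrt(346)) = 19.
Baby table (28^j mod 347 for j=0..18):
  0:1  1:28  2:90  3:91  4:119  5:209  6:300  7:72
  8:281  9:234  10:306  11:240  12:127  13:86  14:326  15:106
  16:192  17:171  18:277
Giant step factor: 28^(-19) ≡ 128 (mod 347).
Scan 118·128^i mod 347 for i = 0, 1, …:
  i=0: 118   i=1: 183   i=2: 175   i=3: 192
Match at i=3, j=16: k = 3·19 + 16 = 73.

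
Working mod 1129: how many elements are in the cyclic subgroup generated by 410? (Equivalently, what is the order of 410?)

1128

The order of 410 must divide p − 1 = 1128 = 2^3 · 3 · 47.
Divisors: 1, 2, 3, 4, 6, 8, 12, 24, 47, 94, 141, 188, 282, 376, 564, 1128.
Check each in increasing order: 410^1 ≡ 410;  410^2 ≡ 1008;  410^3 ≡ 66;  410^4 ≡ 1093;  410^6 ≡ 969;  410^8 ≡ 167;  410^12 ≡ 762;  410^24 ≡ 338;  410^47 ≡ 923;  410^94 ≡ 663;  410^141 ≡ 31;  410^188 ≡ 388;  410^282 ≡ 961;  410^376 ≡ 387;  410^564 ≡ 1128;  410^1128 ≡ 1.
Smallest exponent giving 1 is 1128.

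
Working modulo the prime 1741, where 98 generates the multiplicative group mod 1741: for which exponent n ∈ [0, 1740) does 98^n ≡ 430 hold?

579

Baby-step giant-step with m = ceil(sqrt(1740)) = 42.
Baby table (98^j mod 1741 for j=0..41):
  0:1  1:98  2:899  3:1052  4:377  5:385  6:1169  7:1397
  8:1108  9:642  10:240  11:887  12:1617  13:35  14:1689  15:127
  16:259  17:1008  18:1288  19:872  20:147  21:478  22:1578  23:1436
  24:1448  25:883  26:1225  27:1662  28:963  29:360  30:460  31:1555
  32:923  33:1663  34:1061  35:1259  36:1512  37:191  38:1308  39:1091
  40:717  41:626
Giant step factor: 98^(-42) ≡ 489 (mod 1741).
Scan 430·489^i mod 1741 for i = 0, 1, …:
  i=0: 430   i=1: 1350   i=2: 311   i=3: 612
  i=4: 1557   i=5: 556   i=6: 288   i=7: 1552
  i=8: 1593   i=9: 750   i=10: 1140   i=11: 340
  i=12: 865   i=13: 1663
Match at i=13, j=33: n = 13·42 + 33 = 579.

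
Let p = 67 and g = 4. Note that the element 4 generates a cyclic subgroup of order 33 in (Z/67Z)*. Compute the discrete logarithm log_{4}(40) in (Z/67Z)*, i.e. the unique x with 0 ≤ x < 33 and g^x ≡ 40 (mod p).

9

Successive powers of 4 modulo 67:
  4^0=1  4^1=4  4^2=16  4^3=64  4^4=55  4^5=19
  4^6=9  4^7=36  4^8=10  4^9=40
So 4^9 ≡ 40 (mod 67), giving x = 9.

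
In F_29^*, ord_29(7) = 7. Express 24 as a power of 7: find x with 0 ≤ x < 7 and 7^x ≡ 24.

3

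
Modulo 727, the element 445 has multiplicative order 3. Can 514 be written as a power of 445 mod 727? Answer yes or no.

no

514 ∈ ⟨445⟩ iff 514^3 ≡ 1 (mod 727), since |⟨445⟩| = 3.
514^3 mod 727 = 414.
Since 414 ≠ 1, 514 does not lie in the subgroup.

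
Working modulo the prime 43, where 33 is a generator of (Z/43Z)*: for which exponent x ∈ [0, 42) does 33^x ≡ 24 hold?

Successive powers of 33 modulo 43:
  33^0=1  33^1=33  33^2=14  33^3=32  33^4=24
So 33^4 ≡ 24 (mod 43), giving x = 4.

4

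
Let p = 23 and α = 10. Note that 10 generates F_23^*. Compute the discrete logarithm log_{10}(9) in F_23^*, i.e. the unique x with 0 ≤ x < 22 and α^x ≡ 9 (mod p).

18

Successive powers of 10 modulo 23:
  10^0=1  10^1=10  10^2=8  10^3=11  10^4=18  10^5=19
  10^6=6  10^7=14  10^8=2  10^9=20  10^10=16  10^11=22
  10^12=13  10^13=15  10^14=12  10^15=5  10^16=4  10^17=17
  10^18=9
So 10^18 ≡ 9 (mod 23), giving x = 18.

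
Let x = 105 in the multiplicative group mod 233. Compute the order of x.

58

The order of 105 must divide p − 1 = 232 = 2^3 · 29.
Divisors: 1, 2, 4, 8, 29, 58, 116, 232.
Check each in increasing order: 105^1 ≡ 105;  105^2 ≡ 74;  105^4 ≡ 117;  105^8 ≡ 175;  105^29 ≡ 232;  105^58 ≡ 1.
Smallest exponent giving 1 is 58.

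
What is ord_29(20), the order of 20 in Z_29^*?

The order of 20 must divide p − 1 = 28 = 2^2 · 7.
Divisors: 1, 2, 4, 7, 14, 28.
Check each in increasing order: 20^1 ≡ 20;  20^2 ≡ 23;  20^4 ≡ 7;  20^7 ≡ 1.
Smallest exponent giving 1 is 7.

7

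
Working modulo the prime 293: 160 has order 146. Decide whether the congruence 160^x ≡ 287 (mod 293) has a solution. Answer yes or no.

287 ∈ ⟨160⟩ iff 287^146 ≡ 1 (mod 293), since |⟨160⟩| = 146.
287^146 mod 293 = 1.
Since 1 = 1, 287 lies in the subgroup.

yes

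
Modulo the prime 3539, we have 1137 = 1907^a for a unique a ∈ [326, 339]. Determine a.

332

Compute 1907^326 mod 3539 = 2749, then multiply by 1907 repeatedly:
  1907^326=2749  1907^327=1084  1907^328=412  1907^329=26  1907^330=36
  1907^331=1411  1907^332=1137
Found 1137 at exponent 332.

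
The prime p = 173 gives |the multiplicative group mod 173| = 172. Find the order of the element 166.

The order of 166 must divide p − 1 = 172 = 2^2 · 43.
Divisors: 1, 2, 4, 43, 86, 172.
Check each in increasing order: 166^1 ≡ 166;  166^2 ≡ 49;  166^4 ≡ 152;  166^43 ≡ 80;  166^86 ≡ 172;  166^172 ≡ 1.
Smallest exponent giving 1 is 172.

172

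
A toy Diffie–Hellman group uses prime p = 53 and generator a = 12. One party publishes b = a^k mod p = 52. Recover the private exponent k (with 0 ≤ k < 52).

Baby-step giant-step with m = ceil(sqrt(52)) = 8.
Baby table (12^j mod 53 for j=0..7):
  0:1  1:12  2:38  3:32  4:13  5:50  6:17  7:45
Giant step factor: 12^(-8) ≡ 16 (mod 53).
Scan 52·16^i mod 53 for i = 0, 1, …:
  i=0: 52   i=1: 37   i=2: 9   i=3: 38
Match at i=3, j=2: k = 3·8 + 2 = 26.

26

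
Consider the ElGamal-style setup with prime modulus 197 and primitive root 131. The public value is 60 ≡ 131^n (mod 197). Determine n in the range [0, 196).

188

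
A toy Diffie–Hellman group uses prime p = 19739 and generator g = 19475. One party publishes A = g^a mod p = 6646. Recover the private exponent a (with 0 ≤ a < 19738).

11524

Baby-step giant-step with m = ceil(sqrt(19738)) = 141.
Baby table (19475^j mod 19739 for j=0..140):
  0:1  1:19475  2:10479  3:16743  4:1384  5:9665  6:14510  7:18465
  8:773  9:13057  10:7277  11:13294  12:3926  13:9703  14:4478  15:2148
  16:5359  17:6432  18:19245  19:11982  20:14731  21:19338  22:7169  23:2328
  24:17056  25:17447  26:12918  27:4495  28:17399  29:5851  30:14717  31:3295
  32:18375  33:4794  34:17419  35:571  36:7168  37:2592  38:6577  39:704
  40:11534  41:14569  42:2889  43:7125  44:13944  45:9977  46:11098  47:11239
  48:13493  49:10607  50:2690  51:444  52:1218  53:14011  54:12028  55:2587
  56:7897  57:7526  58:6775  59:7649  60:13781  61:13531  62:575  63:6112
  64:5030  65:14332  66:6240  67:10716  68:13392  69:17532  70:10217  71:6955
  72:19346  73:5057  74:7204  75:12827  76:8780  77:11282  78:2141  79:7207
  80:12035  81:739  82:2294  83:6293  84:16463  85:16087  86:16656  87:4613
  88:5986  89:18555  90:16491  91:8695  92:13983  93:19420  94:5260  95:12829
  96:8252  97:12501  98:15888  99:9975  100:11626  101:10020  102:19485  103:7839
  104:3099  105:10902  106:3766  107:12465  108:5653  109:7772  110:1048  111:19413
  112:7108  113:18432  114:9485  115:2813  116:7450  117:7100  118:805  119:4609
  120:7042  121:16117  122:8736  123:3159  124:14801  125:858  126:10356  127:9737
  128:15241  129:3132  130:2190  131:14010  132:12292  133:11847  134:10893  135:6142
  136:16849  137:12878  138:15055  139:12758  140:7257
Giant step factor: 19475^(-141) ≡ 12860 (mod 19739).
Scan 6646·12860^i mod 19739 for i = 0, 1, …:
  i=0: 6646   i=1: 17429   i=2: 595   i=3: 12707
  i=4: 12578   i=5: 11714   i=6: 13731   i=7: 15305
  i=8: 4731   i=9: 5062     …   i=80: 6722
  i=81: 7839
Match at i=81, j=103: a = 81·141 + 103 = 11524.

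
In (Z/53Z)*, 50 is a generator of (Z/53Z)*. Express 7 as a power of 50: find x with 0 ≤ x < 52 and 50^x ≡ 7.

Baby-step giant-step with m = ceil(sqrt(52)) = 8.
Baby table (50^j mod 53 for j=0..7):
  0:1  1:50  2:9  3:26  4:28  5:22  6:40  7:39
Giant step factor: 50^(-8) ≡ 24 (mod 53).
Scan 7·24^i mod 53 for i = 0, 1, …:
  i=0: 7   i=1: 9
Match at i=1, j=2: x = 1·8 + 2 = 10.

10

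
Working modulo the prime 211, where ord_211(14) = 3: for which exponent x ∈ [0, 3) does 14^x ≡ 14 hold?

1

Successive powers of 14 modulo 211:
  14^0=1  14^1=14
So 14^1 ≡ 14 (mod 211), giving x = 1.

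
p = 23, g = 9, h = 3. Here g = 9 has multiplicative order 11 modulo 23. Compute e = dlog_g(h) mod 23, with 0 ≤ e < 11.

Successive powers of 9 modulo 23:
  9^0=1  9^1=9  9^2=12  9^3=16  9^4=6  9^5=8
  9^6=3
So 9^6 ≡ 3 (mod 23), giving e = 6.

6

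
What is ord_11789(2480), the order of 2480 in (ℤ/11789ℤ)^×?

5894

The order of 2480 must divide p − 1 = 11788 = 2^2 · 7 · 421.
Divisors: 1, 2, 4, 7, 14, 28, 421, 842, 1684, 2947, 5894, 11788.
Check each in increasing order: 2480^1 ≡ 2480;  2480^2 ≡ 8331;  2480^4 ≡ 3718;  2480^7 ≡ 4262;  2480^14 ≡ 9584;  2480^28 ≡ 4957;  2480^421 ≡ 2873;  2480^842 ≡ 1829;  2480^1684 ≡ 8954;  2480^2947 ≡ 11788;  2480^5894 ≡ 1.
Smallest exponent giving 1 is 5894.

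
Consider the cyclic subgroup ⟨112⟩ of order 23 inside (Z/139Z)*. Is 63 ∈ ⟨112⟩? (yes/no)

⟨112⟩ has order 23; its elements mod 139 are {1, 6, 34, 36, 44, 45, 52, 55, 57, 63, 64, 65, 77, 79, 80, 91, 100, 106, 112, 116, 125, 129, 131}.
63 is in this set.

yes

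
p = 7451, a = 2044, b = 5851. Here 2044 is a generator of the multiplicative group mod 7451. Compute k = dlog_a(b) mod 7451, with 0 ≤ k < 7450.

Baby-step giant-step with m = ceil(sqrt(7450)) = 87.
Baby table (2044^j mod 7451 for j=0..86):
  0:1  1:2044  2:5376  3:5770  4:6398  5:1007  6:1832  7:4206
  8:6061  9:5122  10:713  11:4427  12:3274  13:1058  14:1762  15:2695
  16:2291  17:3576  18:7364  19:996  20:1701  21:4678  22:2199  23:1803
  24:4538  25:6628  26:1714  27:1446  28:5028  29:2303  30:5751  31:4817
  32:3177  33:3967  34:1860  35:1830  36:118  37:2760  38:1033  39:2819
  40:2413  41:7061  42:97  43:4542  44:7353  45:865  46:2173  47:816
  48:6331  49:5628  50:6739  51:5068  52:2102  53:4712  54:4636  55:5763
  56:6992  57:630  58:6148  59:4126  60:6463  61:7200  62:1075  63:6706
  64:4675  65:3518  66:577  67:2130  68:2336  69:6144  70:3401  71:7312
  72:6473  73:5287  74:2678  75:4798  76:1596  77:6137  78:3995  79:6935
  80:3338  81:5207  82:3080  83:6876  84:1958  85:965  86:5396
Giant step factor: 2044^(-87) ≡ 6213 (mod 7451).
Scan 5851·6213^i mod 7451 for i = 0, 1, …:
  i=0: 5851   i=1: 6285   i=2: 5465   i=3: 7289
  i=4: 6830   i=5: 1345   i=6: 3914   i=7: 5069
  i=8: 5771   i=9: 1011     …   i=53: 5415
  i=54: 2130
Match at i=54, j=67: k = 54·87 + 67 = 4765.

4765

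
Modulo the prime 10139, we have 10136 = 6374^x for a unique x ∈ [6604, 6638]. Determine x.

Compute 6374^6604 mod 10139 = 5738, then multiply by 6374 repeatedly:
  6374^6604=5738  6374^6605=2639  6374^6606=385  6374^6607=352  6374^6608=2929
  6374^6609=3547  6374^6610=8747  6374^6611=9156  6374^6612=260  6374^6613=4583
  6374^6614=1583  6374^6615=1737  6374^6616=9989  6374^6617=7105  6374^6618=6496
  6374^6619=7967  6374^6620=5546  6374^6621=5650  6374^6622=9511  6374^6623=2033
  6374^6624=700  6374^6625=640  6374^6626=3482  6374^6627=10136
Found 10136 at exponent 6627.

6627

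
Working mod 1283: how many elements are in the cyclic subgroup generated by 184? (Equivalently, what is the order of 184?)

641

The order of 184 must divide p − 1 = 1282 = 2 · 641.
Divisors: 1, 2, 641, 1282.
Check each in increasing order: 184^1 ≡ 184;  184^2 ≡ 498;  184^641 ≡ 1.
Smallest exponent giving 1 is 641.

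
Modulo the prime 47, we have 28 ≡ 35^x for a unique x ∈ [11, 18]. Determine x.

16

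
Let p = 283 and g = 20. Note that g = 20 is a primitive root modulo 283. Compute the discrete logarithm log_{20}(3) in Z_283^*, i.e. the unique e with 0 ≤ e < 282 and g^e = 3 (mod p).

Baby-step giant-step with m = ceil(sqrt(282)) = 17.
Baby table (20^j mod 283 for j=0..16):
  0:1  1:20  2:117  3:76  4:105  5:119  6:116  7:56
  8:271  9:43  10:11  11:220  12:155  13:270  14:23  15:177
  16:144
Giant step factor: 20^(-17) ≡ 17 (mod 283).
Scan 3·17^i mod 283 for i = 0, 1, …:
  i=0: 3   i=1: 51   i=2: 18   i=3: 23
Match at i=3, j=14: e = 3·17 + 14 = 65.

65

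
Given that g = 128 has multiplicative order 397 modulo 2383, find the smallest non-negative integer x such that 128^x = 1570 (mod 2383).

310

Baby-step giant-step with m = ceil(sqrt(397)) = 20.
Baby table (128^j mod 2383 for j=0..19):
  0:1  1:128  2:2086  3:112  4:38  5:98  6:629  7:1873
  8:1444  9:1341  10:72  11:2067  12:63  13:915  14:353  15:2290
  16:11  17:1408  18:1499  19:1232
Giant step factor: 128^(-20) ≡ 1773 (mod 2383).
Scan 1570·1773^i mod 2383 for i = 0, 1, …:
  i=0: 1570   i=1: 266   i=2: 2167   i=3: 695
  i=4: 224   i=5: 1574   i=6: 209   i=7: 1192
  i=8: 2078   i=9: 176     …   i=14: 1500
  i=15: 72
Match at i=15, j=10: x = 15·20 + 10 = 310.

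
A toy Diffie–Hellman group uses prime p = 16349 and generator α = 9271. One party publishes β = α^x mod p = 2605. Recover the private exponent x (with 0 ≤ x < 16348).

6712

Baby-step giant-step with m = ceil(sqrt(16348)) = 128.
Baby table (9271^j mod 16349 for j=0..127):
  0:1  1:9271  2:4748  3:7200  4:14582  5:16190  6:13670  7:13471
  8:15979  9:3020  10:8932  11:887  12:16179  13:9783  14:10290  15:2175
  16:6108  17:10681  18:14007  19:15139  20:13853  21:9768  22:2017  23:12700
  24:12551  25:4488  26:43  27:6277  28:7976  29:15318  30:5764  31:9512
  32:15595  33:7038  34:439  35:15417  36:8049  37:5443  38:9039  39:11944
  40:1047  41:11780  42:1060  43:1511  44:13737  45:13366  46:7115  47:11299
  48:4986  49:6583  50:176  51:13145  52:1849  53:8327  54:15988  55:4714
  56:2617  57:291  58:276  59:8352  60:2528  61:8971  62:2778  63:5163
  64:12650  65:6773  66:12323  67:16070  68:12882  69:15926  70:2127  71:2523
  72:11663  73:11736  74:1861  75:5136  76:7568  77:9369  78:14111  79:14732
  80:826  81:6514  82:14437  83:12513  84:11868  85:15807  86:10610  87:9726
  88:5011  89:9472  90:4433  91:13306  92:6721  93:4352  94:14409  95:14509
  96:9716  97:10395  98:11039  99:14178  100:14627  101:8311  102:14793  103:10491
  104:1860  105:12214  106:2820  107:2169  108:15878  109:14891  110:3505  111:9392
  112:14807  113:9493  114:2936  115:14920  116:10780  117:16292  118:11070  119:7297
  120:14674  121:2625  122:9063  123:5562  124:556  125:4741  126:7699  127:14044
Giant step factor: 9271^(-128) ≡ 14327 (mod 16349).
Scan 2605·14327^i mod 16349 for i = 0, 1, …:
  i=0: 2605   i=1: 13417   i=2: 10166   i=3: 11390
  i=4: 5161   i=5: 11469   i=6: 8913   i=7: 10861
  i=8: 12114   i=9: 12643     …   i=51: 15903
  i=52: 2617
Match at i=52, j=56: x = 52·128 + 56 = 6712.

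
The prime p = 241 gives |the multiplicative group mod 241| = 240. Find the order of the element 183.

The order of 183 must divide p − 1 = 240 = 2^4 · 3 · 5.
Divisors: 1, 2, 3, 4, 5, 6, 8, 10, 12, 15, 16, 20, 24, 30, 40, 48, 60, 80, 120, 240.
Check each in increasing order: 183^1 ≡ 183;  183^2 ≡ 231;  183^3 ≡ 98;  183^4 ≡ 100;  183^5 ≡ 225;  183^6 ≡ 205;  183^8 ≡ 119;  183^10 ≡ 15;  183^12 ≡ 91;  183^15 ≡ 1.
Smallest exponent giving 1 is 15.

15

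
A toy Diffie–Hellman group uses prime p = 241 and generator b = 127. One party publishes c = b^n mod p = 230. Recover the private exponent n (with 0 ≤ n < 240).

Baby-step giant-step with m = ceil(sqrt(240)) = 16.
Baby table (127^j mod 241 for j=0..15):
  0:1  1:127  2:223  3:124  4:83  5:178  6:193  7:170
  8:141  9:73  10:113  11:132  12:135  13:34  14:221  15:111
Giant step factor: 127^(-16) ≡ 160 (mod 241).
Scan 230·160^i mod 241 for i = 0, 1, …:
  i=0: 230   i=1: 168   i=2: 129   i=3: 155
  i=4: 218   i=5: 176   i=6: 204   i=7: 105
  i=8: 171   i=9: 127
Match at i=9, j=1: n = 9·16 + 1 = 145.

145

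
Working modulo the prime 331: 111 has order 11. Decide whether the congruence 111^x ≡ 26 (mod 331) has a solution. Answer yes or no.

no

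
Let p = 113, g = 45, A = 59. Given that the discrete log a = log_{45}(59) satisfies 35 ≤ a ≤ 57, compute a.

43

Compute 45^35 mod 113 = 73, then multiply by 45 repeatedly:
  45^35=73  45^36=8  45^37=21  45^38=41  45^39=37
  45^40=83  45^41=6  45^42=44  45^43=59
Found 59 at exponent 43.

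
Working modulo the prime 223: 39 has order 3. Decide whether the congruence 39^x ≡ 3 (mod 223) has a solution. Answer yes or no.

no

⟨39⟩ has order 3; its elements mod 223 are {1, 39, 183}.
3 is not in this set.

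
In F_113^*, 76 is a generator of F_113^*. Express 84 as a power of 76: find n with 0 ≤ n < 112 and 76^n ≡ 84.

3

Baby-step giant-step with m = ceil(sqrt(112)) = 11.
Baby table (76^j mod 113 for j=0..10):
  0:1  1:76  2:13  3:84  4:56  5:75  6:50  7:71
  8:85  9:19  10:88
Giant step factor: 76^(-11) ≡ 70 (mod 113).
Scan 84·70^i mod 113 for i = 0, 1, …:
  i=0: 84
Match at i=0, j=3: n = 0·11 + 3 = 3.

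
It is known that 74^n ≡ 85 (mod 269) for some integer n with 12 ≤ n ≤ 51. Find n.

29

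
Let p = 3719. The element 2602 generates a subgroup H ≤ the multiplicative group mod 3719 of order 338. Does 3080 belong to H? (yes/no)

3080 ∈ ⟨2602⟩ iff 3080^338 ≡ 1 (mod 3719), since |⟨2602⟩| = 338.
3080^338 mod 3719 = 2222.
Since 2222 ≠ 1, 3080 does not lie in the subgroup.

no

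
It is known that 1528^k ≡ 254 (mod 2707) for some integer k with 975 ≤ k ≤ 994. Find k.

Compute 1528^975 mod 2707 = 2253, then multiply by 1528 repeatedly:
  1528^975=2253  1528^976=1987  1528^977=1589  1528^978=2520  1528^979=1206
  1528^980=2008  1528^981=1193  1528^982=1093  1528^983=2592  1528^984=235
  1528^985=1756  1528^986=531  1528^987=1975  1528^988=2202  1528^989=2562
  1528^990=414  1528^991=1861  1528^992=1258  1528^993=254
Found 254 at exponent 993.

993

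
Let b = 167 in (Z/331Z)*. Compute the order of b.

11

The order of 167 must divide p − 1 = 330 = 2 · 3 · 5 · 11.
Divisors: 1, 2, 3, 5, 6, 10, 11, 15, 22, 30, 33, 55, 66, 110, 165, 330.
Check each in increasing order: 167^1 ≡ 167;  167^2 ≡ 85;  167^3 ≡ 293;  167^5 ≡ 80;  167^6 ≡ 120;  167^10 ≡ 111;  167^11 ≡ 1.
Smallest exponent giving 1 is 11.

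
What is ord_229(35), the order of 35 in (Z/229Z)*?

The order of 35 must divide p − 1 = 228 = 2^2 · 3 · 19.
Divisors: 1, 2, 3, 4, 6, 12, 19, 38, 57, 76, 114, 228.
Check each in increasing order: 35^1 ≡ 35;  35^2 ≡ 80;  35^3 ≡ 52;  35^4 ≡ 217;  35^6 ≡ 185;  35^12 ≡ 104;  35^19 ≡ 140;  35^38 ≡ 135;  35^57 ≡ 122;  35^76 ≡ 134;  35^114 ≡ 228;  35^228 ≡ 1.
Smallest exponent giving 1 is 228.

228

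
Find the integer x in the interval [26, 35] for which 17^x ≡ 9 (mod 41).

Compute 17^26 mod 41 = 33, then multiply by 17 repeatedly:
  17^26=33  17^27=28  17^28=25  17^29=15  17^30=9
Found 9 at exponent 30.

30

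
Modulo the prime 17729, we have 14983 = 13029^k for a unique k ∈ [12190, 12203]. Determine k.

Compute 13029^12190 mod 17729 = 11796, then multiply by 13029 repeatedly:
  13029^12190=11796  13029^12191=15112  13029^12192=13703  13029^12193=5357  13029^12194=15009
  13029^12195=1391  13029^12196=4301  13029^12197=14089  13029^12198=17244  13029^12199=10188
  13029^12200=2429  13029^12201=1176  13029^12202=4248  13029^12203=14983
Found 14983 at exponent 12203.

12203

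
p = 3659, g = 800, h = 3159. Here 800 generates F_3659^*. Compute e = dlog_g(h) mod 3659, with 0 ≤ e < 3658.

3469

Baby-step giant-step with m = ceil(sqrt(3658)) = 61.
Baby table (800^j mod 3659 for j=0..60):
  0:1  1:800  2:3334  3:3448  4:3173  5:2713  6:613  7:94
  8:2020  9:2381  10:2120  11:1883  12:2551  13:2737  14:1518  15:3271
  16:615  17:1694  18:1370  19:1959  20:1148  21:3650  22:118  23:2925
  24:1899  25:715  26:1196  27:1801  28:2813  29:115  30:525  31:2874
  32:1348  33:2654  34:980  35:974  36:3492  37:1783  38:3049  39:2306
  40:664  41:645  42:81  43:2597  44:2947  45:1204  46:883  47:213
  48:2086  49:296  50:2624  51:2593  52:3406  53:2504  54:1727  55:2157
  56:2211  57:1503  58:2248  59:1831  60:1200
Giant step factor: 800^(-61) ≡ 668 (mod 3659).
Scan 3159·668^i mod 3659 for i = 0, 1, …:
  i=0: 3159   i=1: 2628   i=2: 2843   i=3: 103
  i=4: 2942   i=5: 373   i=6: 352   i=7: 960
  i=8: 955   i=9: 1274     …   i=55: 1406
  i=56: 2504
Match at i=56, j=53: e = 56·61 + 53 = 3469.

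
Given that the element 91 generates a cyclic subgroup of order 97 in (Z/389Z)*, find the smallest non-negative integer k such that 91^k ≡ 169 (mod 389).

67

Baby-step giant-step with m = ceil(sqrt(97)) = 10.
Baby table (91^j mod 389 for j=0..9):
  0:1  1:91  2:112  3:78  4:96  5:178  6:249  7:97
  8:269  9:361
Giant step factor: 91^(-10) ≡ 369 (mod 389).
Scan 169·369^i mod 389 for i = 0, 1, …:
  i=0: 169   i=1: 121   i=2: 303   i=3: 164
  i=4: 221   i=5: 248   i=6: 97
Match at i=6, j=7: k = 6·10 + 7 = 67.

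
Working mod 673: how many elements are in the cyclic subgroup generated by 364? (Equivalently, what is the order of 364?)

112

The order of 364 must divide p − 1 = 672 = 2^5 · 3 · 7.
Divisors: 1, 2, 3, 4, 6, 7, 8, 12, 14, 16, 21, 24, 28, 32, 42, 48, 56, 84, 96, 112, 168, 224, 336, 672.
Check each in increasing order: 364^1 ≡ 364;  364^2 ≡ 588;  364^3 ≡ 18;  364^4 ≡ 495;  364^6 ≡ 324;  364^7 ≡ 161;  364^8 ≡ 53;  364^12 ≡ 661;  364^14 ≡ 347;  364^16 ≡ 117;  364^21 ≡ 8;  364^24 ≡ 144;  364^28 ≡ 615;  364^32 ≡ 229;  364^42 ≡ 64;  364^48 ≡ 546;  364^56 ≡ 672;  364^84 ≡ 58;  364^96 ≡ 650;  364^112 ≡ 1.
Smallest exponent giving 1 is 112.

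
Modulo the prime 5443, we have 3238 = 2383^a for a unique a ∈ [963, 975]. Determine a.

974

Compute 2383^963 mod 5443 = 2762, then multiply by 2383 repeatedly:
  2383^963=2762  2383^964=1259  2383^965=1104  2383^966=1863  2383^967=3484
  2383^968=1797  2383^969=4053  2383^970=2417  2383^971=1017  2383^972=1376
  2383^973=2322  2383^974=3238
Found 3238 at exponent 974.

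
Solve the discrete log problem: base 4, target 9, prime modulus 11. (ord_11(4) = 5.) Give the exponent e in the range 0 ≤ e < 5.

Successive powers of 4 modulo 11:
  4^0=1  4^1=4  4^2=5  4^3=9
So 4^3 ≡ 9 (mod 11), giving e = 3.

3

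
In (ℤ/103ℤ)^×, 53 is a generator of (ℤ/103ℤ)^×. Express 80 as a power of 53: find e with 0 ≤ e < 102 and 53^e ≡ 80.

Baby-step giant-step with m = ceil(sqrt(102)) = 11.
Baby table (53^j mod 103 for j=0..10):
  0:1  1:53  2:28  3:42  4:63  5:43  6:13  7:71
  8:55  9:31  10:98
Giant step factor: 53^(-11) ≡ 96 (mod 103).
Scan 80·96^i mod 103 for i = 0, 1, …:
  i=0: 80   i=1: 58   i=2: 6   i=3: 61
  i=4: 88   i=5: 2   i=6: 89   i=7: 98
Match at i=7, j=10: e = 7·11 + 10 = 87.

87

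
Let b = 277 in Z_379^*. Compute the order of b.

189

The order of 277 must divide p − 1 = 378 = 2 · 3^3 · 7.
Divisors: 1, 2, 3, 6, 7, 9, 14, 18, 21, 27, 42, 54, 63, 126, 189, 378.
Check each in increasing order: 277^1 ≡ 277;  277^2 ≡ 171;  277^3 ≡ 371;  277^6 ≡ 64;  277^7 ≡ 294;  277^9 ≡ 246;  277^14 ≡ 24;  277^18 ≡ 255;  277^21 ≡ 234;  277^27 ≡ 195;  277^42 ≡ 180;  277^54 ≡ 125;  277^63 ≡ 51;  277^126 ≡ 327;  277^189 ≡ 1.
Smallest exponent giving 1 is 189.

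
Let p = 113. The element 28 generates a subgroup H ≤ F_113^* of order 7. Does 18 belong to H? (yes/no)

⟨28⟩ has order 7; its elements mod 113 are {1, 16, 28, 30, 49, 106, 109}.
18 is not in this set.

no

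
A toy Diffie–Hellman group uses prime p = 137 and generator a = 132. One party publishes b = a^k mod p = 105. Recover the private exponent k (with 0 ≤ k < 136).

Baby-step giant-step with m = ceil(sqrt(136)) = 12.
Baby table (132^j mod 137 for j=0..11):
  0:1  1:132  2:25  3:12  4:77  5:26  6:7  7:102
  8:38  9:84  10:128  11:45
Giant step factor: 132^(-12) ≡ 14 (mod 137).
Scan 105·14^i mod 137 for i = 0, 1, …:
  i=0: 105   i=1: 100   i=2: 30   i=3: 9
  i=4: 126   i=5: 120   i=6: 36   i=7: 93
  i=8: 69   i=9: 7
Match at i=9, j=6: k = 9·12 + 6 = 114.

114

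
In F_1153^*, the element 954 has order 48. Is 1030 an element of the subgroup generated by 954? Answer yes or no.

yes

1030 ∈ ⟨954⟩ iff 1030^48 ≡ 1 (mod 1153), since |⟨954⟩| = 48.
1030^48 mod 1153 = 1.
Since 1 = 1, 1030 lies in the subgroup.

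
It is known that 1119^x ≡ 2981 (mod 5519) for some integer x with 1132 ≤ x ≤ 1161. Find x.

Compute 1119^1132 mod 5519 = 2669, then multiply by 1119 repeatedly:
  1119^1132=2669  1119^1133=832  1119^1134=3816  1119^1135=3917  1119^1136=1037
  1119^1137=1413  1119^1138=2713  1119^1139=397  1119^1140=2723  1119^1141=549
  1119^1142=1722  1119^1143=787  1119^1144=3132  1119^1145=143  1119^1146=5485
  1119^1147=587  1119^1148=92  1119^1149=3606  1119^1150=725  1119^1151=5501
  1119^1152=1934  1119^1153=698  1119^1154=2883  1119^1155=2981
Found 2981 at exponent 1155.

1155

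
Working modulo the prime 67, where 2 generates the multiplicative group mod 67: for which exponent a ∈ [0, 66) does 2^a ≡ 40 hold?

Successive powers of 2 modulo 67:
  2^0=1  2^1=2  2^2=4  2^3=8  2^4=16  2^5=32
  2^6=64  2^7=61  2^8=55  2^9=43  2^10=19  2^11=38
  2^12=9  2^13=18  2^14=36  2^15=5  2^16=10  2^17=20
  2^18=40
So 2^18 ≡ 40 (mod 67), giving a = 18.

18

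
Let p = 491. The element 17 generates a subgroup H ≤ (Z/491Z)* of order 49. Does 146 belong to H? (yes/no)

yes

146 ∈ ⟨17⟩ iff 146^49 ≡ 1 (mod 491), since |⟨17⟩| = 49.
146^49 mod 491 = 1.
Since 1 = 1, 146 lies in the subgroup.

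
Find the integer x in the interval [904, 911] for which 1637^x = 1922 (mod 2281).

Compute 1637^904 mod 2281 = 1922, then multiply by 1637 repeatedly:
  1637^904=1922
Found 1922 at exponent 904.

904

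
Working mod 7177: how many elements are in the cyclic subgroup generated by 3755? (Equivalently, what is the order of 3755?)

The order of 3755 must divide p − 1 = 7176 = 2^3 · 3 · 13 · 23.
Divisors: 1, 2, 3, 4, 6, 8, 12, 13, 23, 24, 26, 39, 46, 52, 69, 78, 92, 104, 138, 156, 184, 276, 299, 312, 552, 598, 897, 1196, 1794, 2392, 3588, 7176.
Check each in increasing order: 3755^1 ≡ 3755;  3755^2 ≡ 4397;  3755^3 ≡ 3635;  3755^4 ≡ 5948;  3755^6 ≡ 368;  3755^8 ≡ 3271;  3755^12 ≡ 6238;  3755^13 ≡ 5139;  3755^23 ≡ 2580;  3755^24 ≡ 6127;  3755^26 ≡ 5138;  3755^39 ≡ 7176;  3755^46 ≡ 3321;  3755^52 ≡ 2038;  3755^69 ≡ 6019;  3755^78 ≡ 1.
Smallest exponent giving 1 is 78.

78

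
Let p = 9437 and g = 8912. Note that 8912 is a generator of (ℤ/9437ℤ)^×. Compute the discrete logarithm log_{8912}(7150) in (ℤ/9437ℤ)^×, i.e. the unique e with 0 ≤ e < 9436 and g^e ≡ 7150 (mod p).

6318

Baby-step giant-step with m = ceil(sqrt(9436)) = 98.
Baby table (8912^j mod 9437 for j=0..97):
  0:1  1:8912  2:1952  3:3833  4:7193  5:7912  6:7917  7:5292
  8:5615  9:5906  10:4123  11:5935  12:7772  13:5921  14:5685  15:6904
  16:8645  17:572  18:1684  19:2978  20:3092  21:9301  22:5341  23:8201
  24:7184  25:3200  26:9223  27:8543  28:6937  29:757  30:8366  31:5492
  32:4422  33:9389  34:6326  35:674  36:4756  37:3905  38:7141  39:6901
  40:783  41:4153  42:9059  43:273  44:7667  45:4424  46:8339  47:793
  48:8340  49:268  50:855  51:4101  52:8048  53:2576  54:6528  55:7868
  56:2706  57:4337  58:6829  59:835  60:5164  61:6756  62:1412  63:4223
  64:620  65:4795  66:2304  67:7773  68:5396  69:7637  70:1300  71:6401
  72:8484  73:164  74:8270  75:8707  76:5770  77:27  78:4699  79:5519
  80:9121  81:5471  82:6010  83:6145  84:1329  85:613  86:8470  87:7514
  88:9253  89:2230  90:8875  91:2503  92:7105  93:6927  94:6007  95:7720
  96:4910  97:7988
Giant step factor: 8912^(-98) ≡ 2295 (mod 9437).
Scan 7150·2295^i mod 9437 for i = 0, 1, …:
  i=0: 7150   i=1: 7744   i=2: 2609   i=3: 4597
  i=4: 8986   i=5: 3025   i=6: 6180   i=7: 8726
  i=8: 856   i=9: 1624     …   i=63: 2257
  i=64: 8339
Match at i=64, j=46: e = 64·98 + 46 = 6318.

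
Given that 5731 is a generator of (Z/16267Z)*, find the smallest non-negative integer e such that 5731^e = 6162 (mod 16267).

Baby-step giant-step with m = ceil(sqrt(16266)) = 128.
Baby table (5731^j mod 16267 for j=0..127):
  0:1  1:5731  2:1288  3:12577  4:15977  5:13511  6:621  7:12745
  8:2765  9:2157  10:15114  11:12826  12:11500  13:8883  14:9030  15:5603
  16:16002  17:10383  18:287  19:1830  20:11782  21:14592  22:14372  23:6111
  24:15557  25:14007  26:12739  27:913  28:10696  29:4720  30:14566  31:11769
  32:5157  33:13895  34:5280  35:3060  36:1034  37:4666  38:14165  39:7285
  40:9213  41:13288  42:7701  43:2060  44:12285  45:1759  46:11556  47:4479
  48:16090  49:10434  50:16029  51:2450  52:2529  53:16069  54:3952  55:5248
  56:14872  57:8619  58:8877  59:7178  60:14142  61:5608  62:12123  63:556
  64:14371  65:380  66:14269  67:1430  68:13029  69:3669  70:10075  71:8242
  72:11801  73:9612  74:6310  75:1069  76:10047  77:10444  78:8271  79:15330
  80:14430  81:13169  82:8926  83:11458  84:12186  85:3735  86:14180  87:11915
  88:12266  89:6739  90:3351  91:9521  92:5333  93:13997  94:4230  95:4300
  96:15062  97:7620  98:9592  99:5559  100:7843  101:2512  102:16244  103:14590
  104:2910  105:3535  106:6670  107:14587  108:1984  109:15938  110:1473  111:15457
  112:10252  113:14075  114:12039  115:7162  116:3781  117:1267  118:6095  119:5196
  120:9666  121:6711  122:5553  123:5991  124:11051  125:5850  126:63  127:3179
Giant step factor: 5731^(-128) ≡ 511 (mod 16267).
Scan 6162·511^i mod 16267 for i = 0, 1, …:
  i=0: 6162   i=1: 9251   i=2: 9831   i=3: 13405
  i=4: 1548   i=5: 10212   i=6: 12892   i=7: 15944
  i=8: 13884   i=9: 2312     …   i=54: 2494
  i=55: 5608
Match at i=55, j=61: e = 55·128 + 61 = 7101.

7101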